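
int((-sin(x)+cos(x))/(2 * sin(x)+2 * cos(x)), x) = log(sin(x + pi/4))/2 + C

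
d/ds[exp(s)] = exp(s)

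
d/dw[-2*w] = -2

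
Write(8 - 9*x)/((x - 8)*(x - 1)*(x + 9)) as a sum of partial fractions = 89/(170*(x + 9)) + 1/(70*(x - 1)) - 64/(119*(x - 8))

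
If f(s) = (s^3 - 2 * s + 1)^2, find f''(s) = 30*s^4 - 48*s^2 + 12*s + 8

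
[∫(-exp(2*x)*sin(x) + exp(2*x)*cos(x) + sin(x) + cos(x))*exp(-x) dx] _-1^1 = (-2*exp(-1) + 2*E)*cos(1)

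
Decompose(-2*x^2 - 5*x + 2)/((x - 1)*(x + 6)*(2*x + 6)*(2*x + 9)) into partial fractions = -64/(99*(2*x + 9)) + 20/(63*(x + 6)) + 1/(72*(x + 3)) - 5/(616*(x - 1))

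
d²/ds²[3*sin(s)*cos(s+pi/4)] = -6*sin(2*s + pi/4)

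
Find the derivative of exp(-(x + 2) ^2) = (-2*x - 4)*exp(-x^2 - 4*x - 4)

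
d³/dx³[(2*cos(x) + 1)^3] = 6*(-36*sin(x)^2 + 16*cos(x) + 29)*sin(x)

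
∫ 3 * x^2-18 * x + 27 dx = x^3 - 9*x^2 + 27*x + C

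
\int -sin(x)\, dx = cos(x) + C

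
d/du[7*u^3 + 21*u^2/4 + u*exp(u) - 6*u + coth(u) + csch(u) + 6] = 21*u^2 + u*exp(u) + 21*u/2 + exp(u) - 6 - cosh(u)/sinh(u)^2 - 1/sinh(u)^2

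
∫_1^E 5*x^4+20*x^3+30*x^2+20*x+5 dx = -32 + (1 + E)^5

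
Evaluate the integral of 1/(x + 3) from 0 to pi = -log(3) + log(3 + pi)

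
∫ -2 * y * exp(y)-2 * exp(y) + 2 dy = 2*y*(1 - exp(y)) + C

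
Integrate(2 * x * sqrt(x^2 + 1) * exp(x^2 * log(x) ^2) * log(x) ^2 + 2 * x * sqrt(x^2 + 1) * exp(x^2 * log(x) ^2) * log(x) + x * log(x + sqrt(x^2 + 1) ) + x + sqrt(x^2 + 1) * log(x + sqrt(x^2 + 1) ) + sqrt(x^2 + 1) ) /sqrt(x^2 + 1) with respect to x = (x + sqrt(x^2 + 1))*log(x + sqrt(x^2 + 1)) + exp(x^2*log(x)^2) + C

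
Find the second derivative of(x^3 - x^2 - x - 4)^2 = 30*x^4 - 40*x^3 - 12*x^2 - 36*x + 18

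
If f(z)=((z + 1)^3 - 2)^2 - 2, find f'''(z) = 120*z^3 + 360*z^2 + 360*z + 96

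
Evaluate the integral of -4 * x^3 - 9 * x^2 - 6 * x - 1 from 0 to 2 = -54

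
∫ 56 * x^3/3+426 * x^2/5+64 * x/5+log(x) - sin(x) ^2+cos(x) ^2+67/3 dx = x*log(x) + 2*(x + 6)*(35*x^3 + 3*x^2 + 30*x - 20)/15 + sin(2*x)/2 + C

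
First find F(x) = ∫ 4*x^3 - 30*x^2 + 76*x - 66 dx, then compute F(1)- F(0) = -37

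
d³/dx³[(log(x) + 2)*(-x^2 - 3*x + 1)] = (-2*x^2 + 3*x + 2)/x^3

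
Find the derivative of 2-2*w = -2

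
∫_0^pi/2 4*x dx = pi^2/2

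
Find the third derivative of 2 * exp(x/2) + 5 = exp(x/2)/4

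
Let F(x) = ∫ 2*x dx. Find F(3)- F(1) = 8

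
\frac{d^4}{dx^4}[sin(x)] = sin(x)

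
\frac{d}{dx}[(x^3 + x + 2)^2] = 6*x^5 + 8*x^3 + 12*x^2 + 2*x + 4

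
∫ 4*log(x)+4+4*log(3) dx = 4*x*log(3*x) + C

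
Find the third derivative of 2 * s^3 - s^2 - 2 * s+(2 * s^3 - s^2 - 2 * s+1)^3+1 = 4032*s^6 - 4032*s^5 - 3780*s^4 + 4200*s^3 + 360*s^2 - 792*s + 72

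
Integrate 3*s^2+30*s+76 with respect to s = s^3 + 15*s^2 + 76*s + C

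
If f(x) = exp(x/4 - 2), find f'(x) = exp(x/4 - 2)/4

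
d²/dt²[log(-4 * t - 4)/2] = -1/(2*t^2 + 4*t + 2)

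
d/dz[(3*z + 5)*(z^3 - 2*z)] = 12*z^3 + 15*z^2 - 12*z - 10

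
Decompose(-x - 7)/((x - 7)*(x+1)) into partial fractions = 3/(4*(x + 1)) - 7/(4*(x - 7))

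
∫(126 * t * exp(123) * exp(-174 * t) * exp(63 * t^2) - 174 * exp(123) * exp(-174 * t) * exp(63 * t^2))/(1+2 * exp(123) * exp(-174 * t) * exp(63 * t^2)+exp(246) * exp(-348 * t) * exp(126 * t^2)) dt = exp(63*t^2 + 123)/(exp(174*t) + exp(63*t^2 + 123)) + C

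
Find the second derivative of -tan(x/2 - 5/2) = -tan(x/2 - 5/2)^3/2 - tan(x/2 - 5/2)/2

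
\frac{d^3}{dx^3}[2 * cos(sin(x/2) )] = (3*sin(x/2)*cos(sin(x/2)) + sin(sin(x/2))*cos(x/2)^2 + sin(sin(x/2)))*cos(x/2)/4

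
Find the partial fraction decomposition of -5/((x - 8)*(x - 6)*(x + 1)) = -5/(63*(x + 1)) + 5/(14*(x - 6)) - 5/(18*(x - 8))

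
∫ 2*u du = u^2 + C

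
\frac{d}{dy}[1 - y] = -1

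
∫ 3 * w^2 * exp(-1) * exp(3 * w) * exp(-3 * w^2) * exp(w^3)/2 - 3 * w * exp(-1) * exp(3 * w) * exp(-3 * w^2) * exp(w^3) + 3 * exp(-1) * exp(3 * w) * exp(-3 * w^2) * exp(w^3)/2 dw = exp((w - 1)^3)/2 + C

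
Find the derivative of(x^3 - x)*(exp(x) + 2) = x^3*exp(x) + 3*x^2*exp(x) + 6*x^2 - x*exp(x) - exp(x) - 2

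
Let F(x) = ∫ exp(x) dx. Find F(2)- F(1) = -E + exp(2)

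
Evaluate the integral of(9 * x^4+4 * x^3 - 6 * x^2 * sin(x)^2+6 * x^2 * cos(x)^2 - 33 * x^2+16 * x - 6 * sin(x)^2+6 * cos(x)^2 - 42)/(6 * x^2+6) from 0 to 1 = -37/6 + sin(2)/2 + log(2)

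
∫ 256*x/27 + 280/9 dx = 128*x^2/27 + 280*x/9 + C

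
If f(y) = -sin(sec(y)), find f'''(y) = (-3*sin(1/cos(y))/cos(y) + 6*sin(1/cos(y))/cos(y)^3 + cos(1/cos(y)) - 7*cos(1/cos(y))/cos(y)^2 + cos(1/cos(y))/cos(y)^4)*sin(y)/cos(y)^2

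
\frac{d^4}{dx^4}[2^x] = 2^x*log(2)^4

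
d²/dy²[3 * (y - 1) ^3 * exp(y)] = 3*y^3*exp(y) + 9*y^2*exp(y) - 9*y*exp(y) - 3*exp(y)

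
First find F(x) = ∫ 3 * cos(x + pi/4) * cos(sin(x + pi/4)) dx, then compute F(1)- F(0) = -3*sin(sqrt(2)/2) + 3*sin(sin(pi/4 + 1))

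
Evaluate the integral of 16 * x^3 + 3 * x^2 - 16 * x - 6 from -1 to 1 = -10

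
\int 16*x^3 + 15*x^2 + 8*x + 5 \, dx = 4*x^4 + 5*x^3 + 4*x^2 + 5*x + C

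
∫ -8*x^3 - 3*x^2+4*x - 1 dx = -2*x^4 - x^3 + 2*x^2 - x + C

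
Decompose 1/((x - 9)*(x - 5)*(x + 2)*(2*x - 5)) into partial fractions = 8/(585*(2*x - 5)) - 1/(693*(x + 2)) - 1/(140*(x - 5)) + 1/(572*(x - 9))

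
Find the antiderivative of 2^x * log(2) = 2^x + C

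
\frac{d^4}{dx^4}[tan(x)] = 24*tan(x)^5 + 40*tan(x)^3 + 16*tan(x)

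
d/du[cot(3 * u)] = -3/sin(3*u)^2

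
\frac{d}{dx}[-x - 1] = -1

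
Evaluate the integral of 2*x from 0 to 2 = 4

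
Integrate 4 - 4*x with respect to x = -2*x^2 + 4*x + C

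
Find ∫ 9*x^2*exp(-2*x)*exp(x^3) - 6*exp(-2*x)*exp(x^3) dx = 3*exp(x*(x^2 - 2)) + C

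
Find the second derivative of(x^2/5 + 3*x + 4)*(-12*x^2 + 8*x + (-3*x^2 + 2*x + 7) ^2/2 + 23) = 27*x^4 + 246*x^3 - 372*x^2/5 - 3378*x/5 - 97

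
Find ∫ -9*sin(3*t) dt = 3*cos(3*t) + C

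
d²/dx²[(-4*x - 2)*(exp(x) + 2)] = -4*x*exp(x) - 10*exp(x)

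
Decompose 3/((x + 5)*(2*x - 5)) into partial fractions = 2/(5*(2*x - 5)) - 1/(5*(x + 5))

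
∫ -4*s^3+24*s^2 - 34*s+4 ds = -s^4 + 8*s^3 - 17*s^2 + 4*s + C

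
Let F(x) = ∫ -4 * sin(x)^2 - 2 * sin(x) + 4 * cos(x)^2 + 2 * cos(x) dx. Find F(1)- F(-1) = 4*sin(1) + 4*sin(2)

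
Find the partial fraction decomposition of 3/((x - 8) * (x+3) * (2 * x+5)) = -4/(7*(2*x + 5)) + 3/(11*(x + 3)) + 1/(77*(x - 8))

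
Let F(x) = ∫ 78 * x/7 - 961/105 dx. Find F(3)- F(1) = 394/15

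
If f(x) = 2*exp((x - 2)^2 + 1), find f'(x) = 4*x*exp(x^2 - 4*x + 5) - 8*exp(x^2 - 4*x + 5)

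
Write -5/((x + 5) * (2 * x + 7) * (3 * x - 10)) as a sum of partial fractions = -9/(205*(3*x - 10)) + 20/(123*(2*x + 7)) - 1/(15*(x + 5))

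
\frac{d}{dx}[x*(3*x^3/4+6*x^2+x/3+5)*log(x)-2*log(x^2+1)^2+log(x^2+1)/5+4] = (180*x^5*log(x) + 45*x^5 + 1080*x^4*log(x) + 360*x^4 + 220*x^3*log(x) + 65*x^3 + 1380*x^2*log(x) + 660*x^2 + 40*x*log(x) - 480*x*log(x^2 + 1) + 44*x + 300*log(x) + 300)/(60*x^2 + 60)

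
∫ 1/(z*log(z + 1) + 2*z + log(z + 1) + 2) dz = log(log(z + 1) + 2) + C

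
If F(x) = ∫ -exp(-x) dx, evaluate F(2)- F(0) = -1 + exp(-2)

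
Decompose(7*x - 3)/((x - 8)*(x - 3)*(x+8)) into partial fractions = -59/(176*(x + 8)) - 18/(55*(x - 3)) + 53/(80*(x - 8))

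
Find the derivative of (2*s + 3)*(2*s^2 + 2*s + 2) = 12*s^2 + 20*s + 10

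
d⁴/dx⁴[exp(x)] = exp(x)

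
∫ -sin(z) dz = cos(z) + C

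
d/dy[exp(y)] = exp(y)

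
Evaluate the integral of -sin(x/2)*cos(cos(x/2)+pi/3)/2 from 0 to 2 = -sin(1 + pi/3) + sin(cos(1) + pi/3)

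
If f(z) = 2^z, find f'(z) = 2^z*log(2)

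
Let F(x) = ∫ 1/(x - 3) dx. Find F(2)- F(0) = -log(6) + log(2)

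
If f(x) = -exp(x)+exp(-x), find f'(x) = (-exp(2*x) - 1)*exp(-x)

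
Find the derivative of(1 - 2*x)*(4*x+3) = -16*x - 2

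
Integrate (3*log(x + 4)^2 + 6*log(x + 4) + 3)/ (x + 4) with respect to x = (log(x + 4) + 1)^3 + C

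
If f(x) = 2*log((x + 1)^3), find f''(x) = -6/(x^2 + 2*x + 1)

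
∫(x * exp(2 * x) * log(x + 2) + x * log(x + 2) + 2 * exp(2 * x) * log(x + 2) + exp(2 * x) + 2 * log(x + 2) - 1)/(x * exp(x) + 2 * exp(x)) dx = 2*log(x + 2)*sinh(x) + C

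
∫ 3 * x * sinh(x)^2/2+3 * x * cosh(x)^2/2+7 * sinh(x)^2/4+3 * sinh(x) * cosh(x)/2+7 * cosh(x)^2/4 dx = (6*x + 7)*sinh(2*x)/8 + C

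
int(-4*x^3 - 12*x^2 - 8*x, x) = -x^4 - 4*x^3 - 4*x^2 + C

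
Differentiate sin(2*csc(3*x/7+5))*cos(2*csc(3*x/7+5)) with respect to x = -6*(cos(3*x/7 + 5 - 4/sin(3*x/7 + 5)) + cos(3*x/7 + 5 + 4/sin(3*x/7 + 5)))/(7*(1 - cos(2*(3*x/7 + 5))))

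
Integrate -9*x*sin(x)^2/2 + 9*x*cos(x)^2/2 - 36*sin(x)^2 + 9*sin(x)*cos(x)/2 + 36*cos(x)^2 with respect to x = (9*x/4 + 18)*sin(2*x) + C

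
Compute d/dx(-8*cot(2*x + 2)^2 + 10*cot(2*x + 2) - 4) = 4*(-5 + 8*cos(2*(x + 1))/sin(2*(x + 1)))/sin(2*(x + 1))^2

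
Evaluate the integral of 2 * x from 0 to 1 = 1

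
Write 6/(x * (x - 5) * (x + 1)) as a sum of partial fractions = 1/(x + 1) + 1/(5*(x - 5)) - 6/(5*x)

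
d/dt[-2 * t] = -2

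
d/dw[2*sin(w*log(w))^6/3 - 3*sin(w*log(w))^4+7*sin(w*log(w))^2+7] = 2*(2*log(w)*sin(w*log(w))^4 - 6*log(w)*sin(w*log(w))^2 + 7*log(w) + 2*sin(w*log(w))^4 - 6*sin(w*log(w))^2 + 7)*sin(w*log(w))*cos(w*log(w))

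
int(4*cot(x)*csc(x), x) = -4*csc(x) + C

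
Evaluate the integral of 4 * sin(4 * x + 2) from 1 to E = -cos(2 + 4*E) + cos(6)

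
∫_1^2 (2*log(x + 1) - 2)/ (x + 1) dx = -2*log(3) - log(2)^2 + log(3)^2 + 2*log(2)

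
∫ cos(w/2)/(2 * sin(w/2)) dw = log(3*sin(w/2)) + C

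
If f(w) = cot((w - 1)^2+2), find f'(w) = 2*(1 - w)/sin(w^2 - 2*w + 3)^2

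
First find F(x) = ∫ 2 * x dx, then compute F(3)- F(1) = 8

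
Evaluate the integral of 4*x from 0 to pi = 2*pi^2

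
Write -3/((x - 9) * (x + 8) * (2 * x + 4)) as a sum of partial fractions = -1/(68*(x + 8)) + 1/(44*(x + 2)) - 3/(374*(x - 9))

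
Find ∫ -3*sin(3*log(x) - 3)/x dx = cos(3*log(x) - 3) + C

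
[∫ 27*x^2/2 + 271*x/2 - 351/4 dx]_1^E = -41/2 + 12*E + 3*E*(-5 + 5*E + 6*exp(2))/4 + 4*(-3 + 4*E)^2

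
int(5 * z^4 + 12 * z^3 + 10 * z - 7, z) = z^5 + 3*z^4 + 5*z^2 - 7*z + C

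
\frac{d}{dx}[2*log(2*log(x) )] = 2/(x*log(x))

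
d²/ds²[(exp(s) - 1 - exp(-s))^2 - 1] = (4*exp(4*s) - 2*exp(3*s) + 2*exp(s) + 4)*exp(-2*s)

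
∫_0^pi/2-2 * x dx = -pi^2/4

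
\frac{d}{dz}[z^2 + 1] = 2*z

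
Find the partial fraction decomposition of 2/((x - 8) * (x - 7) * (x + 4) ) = 1/(66*(x + 4)) - 2/(11*(x - 7)) + 1/(6*(x - 8))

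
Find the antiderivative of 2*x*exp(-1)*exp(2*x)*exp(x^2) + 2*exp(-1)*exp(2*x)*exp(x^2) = exp((x + 1)^2 - 2) + C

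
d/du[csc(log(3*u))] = -cot(log(u) + log(3))*csc(log(u) + log(3))/u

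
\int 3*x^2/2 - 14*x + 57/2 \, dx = x^3/2 - 7*x^2 + 57*x/2 + C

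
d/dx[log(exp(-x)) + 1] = -1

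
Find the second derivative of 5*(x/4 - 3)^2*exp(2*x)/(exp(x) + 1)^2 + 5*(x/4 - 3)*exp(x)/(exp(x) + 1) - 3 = (-5*x^2*exp(3*x) + 10*x^2*exp(2*x) + 130*x*exp(3*x) - 220*x*exp(2*x) + 10*x*exp(x) + 5*exp(4*x) - 810*exp(3*x) + 1245*exp(2*x) - 100*exp(x))/(8*exp(4*x) + 32*exp(3*x) + 48*exp(2*x) + 32*exp(x) + 8)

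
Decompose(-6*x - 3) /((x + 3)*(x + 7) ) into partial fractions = -39/(4*(x + 7)) + 15/(4*(x + 3))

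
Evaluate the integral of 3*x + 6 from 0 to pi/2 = 3*pi*(pi/4 + 2)/2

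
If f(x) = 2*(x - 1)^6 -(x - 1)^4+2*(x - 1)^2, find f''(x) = 60*x^4 - 240*x^3 + 348*x^2 - 216*x + 52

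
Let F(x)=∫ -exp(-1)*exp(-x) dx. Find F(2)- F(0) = -exp(-1) + exp(-3)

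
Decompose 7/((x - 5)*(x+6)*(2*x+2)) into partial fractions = 7/(110*(x + 6)) - 7/(60*(x + 1)) + 7/(132*(x - 5))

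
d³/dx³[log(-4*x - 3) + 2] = 128/(64*x^3 + 144*x^2 + 108*x + 27)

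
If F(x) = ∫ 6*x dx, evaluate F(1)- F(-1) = 0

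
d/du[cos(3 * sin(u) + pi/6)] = -3*sin(3*sin(u) + pi/6)*cos(u)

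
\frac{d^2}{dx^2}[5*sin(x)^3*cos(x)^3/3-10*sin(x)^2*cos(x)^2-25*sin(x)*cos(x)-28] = 25*(1 - cos(2*x))^2*sin(2*x)/4 - 40*(1 - cos(2*x))^2 + 5*(cos(2*x) + 1)^2*sin(2*x)/4 + 40*sin(2*x) + 5*sin(4*x) - 80*cos(2*x) + 60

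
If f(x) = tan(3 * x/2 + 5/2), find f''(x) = 9*tan(3*x/2 + 5/2)^3/2 + 9*tan(3*x/2 + 5/2)/2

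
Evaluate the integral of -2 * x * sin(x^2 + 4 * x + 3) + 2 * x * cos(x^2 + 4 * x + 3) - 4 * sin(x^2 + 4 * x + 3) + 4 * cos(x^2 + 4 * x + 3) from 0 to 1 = cos(8) - sin(3) + sin(8) - cos(3)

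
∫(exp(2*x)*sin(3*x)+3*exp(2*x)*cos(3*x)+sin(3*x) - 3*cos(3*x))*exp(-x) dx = 2*sin(3*x)*sinh(x) + C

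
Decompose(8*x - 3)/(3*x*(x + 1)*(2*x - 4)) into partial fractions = -11/(18*(x + 1)) + 13/(36*(x - 2)) + 1/(4*x)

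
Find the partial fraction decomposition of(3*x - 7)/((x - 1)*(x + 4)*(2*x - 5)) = 2/(39*(2*x - 5)) - 19/(65*(x + 4)) + 4/(15*(x - 1))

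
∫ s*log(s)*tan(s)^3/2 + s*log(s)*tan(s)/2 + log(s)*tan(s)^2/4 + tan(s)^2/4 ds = s*log(s)*tan(s)^2/4 + C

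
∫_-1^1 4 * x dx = 0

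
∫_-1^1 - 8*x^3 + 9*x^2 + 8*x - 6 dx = -6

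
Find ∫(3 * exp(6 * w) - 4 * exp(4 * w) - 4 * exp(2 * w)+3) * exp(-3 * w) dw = 8*sinh(w)^3 - 2*sinh(w) + C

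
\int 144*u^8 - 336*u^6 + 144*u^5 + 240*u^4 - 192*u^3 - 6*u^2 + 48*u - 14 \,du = 16*u^9 - 48*u^7 + 24*u^6 + 48*u^5 - 48*u^4 - 2*u^3 + 24*u^2 - 14*u + C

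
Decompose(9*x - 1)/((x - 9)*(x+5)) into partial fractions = 23/(7*(x + 5)) + 40/(7*(x - 9))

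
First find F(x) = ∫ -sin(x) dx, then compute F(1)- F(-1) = 0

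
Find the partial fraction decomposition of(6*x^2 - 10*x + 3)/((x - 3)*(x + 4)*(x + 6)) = 31/(2*(x + 6)) - 139/(14*(x + 4)) + 3/(7*(x - 3))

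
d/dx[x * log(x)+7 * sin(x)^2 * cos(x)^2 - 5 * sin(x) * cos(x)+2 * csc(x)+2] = log(x) + 7*sin(4*x)/2 - 5*cos(2*x) + 1 - 4*cos(x)/(1 - cos(2*x))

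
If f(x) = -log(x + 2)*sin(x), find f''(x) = (x^2*log(x + 2)*sin(x) + 4*x*log(x + 2)*sin(x) - 2*x*cos(x) + 4*log(x + 2)*sin(x) + sin(x) - 4*cos(x))/(x^2 + 4*x + 4)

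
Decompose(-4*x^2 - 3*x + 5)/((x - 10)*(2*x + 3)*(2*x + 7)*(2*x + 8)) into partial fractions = -67/(108*(2*x + 7)) - 1/(460*(2*x + 3)) + 47/(140*(x + 4)) - 425/(17388*(x - 10))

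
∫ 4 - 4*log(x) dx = 4*x*(2 - log(x)) + C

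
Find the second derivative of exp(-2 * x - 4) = 4*exp(-2*x - 4)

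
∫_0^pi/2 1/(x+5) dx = -log(5) + log(pi/2 + 5)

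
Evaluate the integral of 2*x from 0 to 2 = 4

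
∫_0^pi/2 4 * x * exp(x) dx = 4 + 2*(-2 + pi)*exp(pi/2)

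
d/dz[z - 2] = 1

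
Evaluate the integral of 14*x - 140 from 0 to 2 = -252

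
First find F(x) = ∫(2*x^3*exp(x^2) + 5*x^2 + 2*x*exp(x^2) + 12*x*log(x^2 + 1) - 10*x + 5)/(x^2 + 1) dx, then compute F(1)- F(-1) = 10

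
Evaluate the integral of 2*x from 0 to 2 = 4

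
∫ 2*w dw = w^2 + C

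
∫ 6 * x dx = 3*x^2 + C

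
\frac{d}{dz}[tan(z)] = cos(z)^(-2)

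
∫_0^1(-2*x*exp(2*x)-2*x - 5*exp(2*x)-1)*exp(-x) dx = -5*E + 5*exp(-1)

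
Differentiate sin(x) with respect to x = cos(x)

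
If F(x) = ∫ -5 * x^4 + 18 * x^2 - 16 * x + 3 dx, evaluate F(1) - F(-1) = 16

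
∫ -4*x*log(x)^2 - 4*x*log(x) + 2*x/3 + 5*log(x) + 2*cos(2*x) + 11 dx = -2*x^2*log(x)^2 + x^2/3 + 5*x*log(x) + 6*x + sin(2*x) + C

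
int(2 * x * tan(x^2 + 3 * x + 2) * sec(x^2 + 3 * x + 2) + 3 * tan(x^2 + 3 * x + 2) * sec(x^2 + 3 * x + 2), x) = sec(x^2 + 3*x + 2) + C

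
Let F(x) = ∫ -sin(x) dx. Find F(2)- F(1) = -cos(1) + cos(2)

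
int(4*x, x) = 2*x^2 + C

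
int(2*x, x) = x^2 + C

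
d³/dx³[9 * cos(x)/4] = 9*sin(x)/4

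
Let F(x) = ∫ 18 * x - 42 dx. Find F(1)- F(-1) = -84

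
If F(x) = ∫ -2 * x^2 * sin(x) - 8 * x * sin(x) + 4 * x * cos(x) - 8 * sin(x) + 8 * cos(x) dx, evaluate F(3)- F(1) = 50*cos(3) - 18*cos(1)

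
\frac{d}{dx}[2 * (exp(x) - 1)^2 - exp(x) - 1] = 4*exp(2*x) - 5*exp(x)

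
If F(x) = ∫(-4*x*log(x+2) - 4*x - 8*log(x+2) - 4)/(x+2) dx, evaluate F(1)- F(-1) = -8*log(3)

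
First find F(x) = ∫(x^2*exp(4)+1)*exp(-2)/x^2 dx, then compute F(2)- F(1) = exp(-2)/2 + exp(2)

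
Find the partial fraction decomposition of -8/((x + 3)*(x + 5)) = 4/(x + 5) - 4/(x + 3)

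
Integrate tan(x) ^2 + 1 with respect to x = tan(x) + C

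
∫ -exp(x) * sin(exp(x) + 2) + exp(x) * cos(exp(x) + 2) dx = sqrt(2)*sin(exp(x) + pi/4 + 2) + C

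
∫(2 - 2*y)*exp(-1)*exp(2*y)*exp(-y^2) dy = exp(-(y - 1)^2) + C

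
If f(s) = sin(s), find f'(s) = cos(s)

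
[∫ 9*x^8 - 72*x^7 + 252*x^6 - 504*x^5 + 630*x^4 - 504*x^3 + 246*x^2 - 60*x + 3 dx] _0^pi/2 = -1 - 2*(-1 + pi/2)^3 + (-1 + pi/2)^9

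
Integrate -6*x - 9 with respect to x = -3*x^2 - 9*x + C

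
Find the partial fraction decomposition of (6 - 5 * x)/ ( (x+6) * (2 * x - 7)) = -23/(19*(2*x - 7)) - 36/(19*(x + 6))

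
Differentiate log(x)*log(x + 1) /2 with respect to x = (x*log(x) + x*log(x + 1) + log(x + 1))/(2*x^2 + 2*x)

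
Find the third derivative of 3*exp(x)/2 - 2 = 3*exp(x)/2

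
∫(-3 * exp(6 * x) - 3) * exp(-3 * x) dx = -2*sinh(3*x) + C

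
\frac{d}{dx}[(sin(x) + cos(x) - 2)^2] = 2*cos(2*x) - 4*sqrt(2)*cos(x + pi/4)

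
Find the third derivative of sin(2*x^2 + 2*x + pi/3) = -64*x^3*cos(2*x^2 + 2*x + pi/3) - 96*x^2*cos(2*x^2 + 2*x + pi/3) - 48*x*sin(2*x^2 + 2*x + pi/3) - 48*x*cos(2*x^2 + 2*x + pi/3) - 24*sin(2*x^2 + 2*x + pi/3) - 8*cos(2*x^2 + 2*x + pi/3)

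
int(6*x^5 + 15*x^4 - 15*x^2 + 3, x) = x^6 + 3*x^5 - 5*x^3 + 3*x + C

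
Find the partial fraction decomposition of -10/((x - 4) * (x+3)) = 10/(7*(x + 3)) - 10/(7*(x - 4))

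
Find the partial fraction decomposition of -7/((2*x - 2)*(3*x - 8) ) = -21/(10*(3*x - 8)) + 7/(10*(x - 1))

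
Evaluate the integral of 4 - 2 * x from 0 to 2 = 4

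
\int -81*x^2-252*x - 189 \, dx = -27*x^3 - 126*x^2 - 189*x + C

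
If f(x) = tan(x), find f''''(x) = 24*tan(x)^5 + 40*tan(x)^3 + 16*tan(x)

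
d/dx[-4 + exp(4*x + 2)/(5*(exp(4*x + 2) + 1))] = 4*exp(4*x + 2)/(5*exp(4)*exp(8*x) + 10*exp(2)*exp(4*x) + 5)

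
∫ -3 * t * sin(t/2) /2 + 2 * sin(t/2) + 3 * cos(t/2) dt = (3*t - 4)*cos(t/2) + C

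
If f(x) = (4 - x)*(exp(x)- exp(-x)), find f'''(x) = (-x*exp(2*x) - x + exp(2*x) + 7)*exp(-x)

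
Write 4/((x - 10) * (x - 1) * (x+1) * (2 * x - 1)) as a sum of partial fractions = 32/(57*(2*x - 1)) - 2/(33*(x + 1)) - 2/(9*(x - 1)) + 4/(1881*(x - 10))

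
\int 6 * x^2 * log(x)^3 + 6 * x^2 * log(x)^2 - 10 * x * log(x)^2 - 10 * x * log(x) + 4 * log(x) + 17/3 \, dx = x*(6*x^2*log(x)^3 - 15*x*log(x)^2 + 12*log(x) + 5)/3 + C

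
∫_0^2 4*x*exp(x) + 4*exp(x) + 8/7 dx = 16/7 + 8*exp(2)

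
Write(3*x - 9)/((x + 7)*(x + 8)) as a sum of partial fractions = 33/(x + 8) - 30/(x + 7)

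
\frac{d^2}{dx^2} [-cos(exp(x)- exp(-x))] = (exp(4*x)*cos(exp(x) - exp(-x)) + exp(3*x)*sin(exp(x) - exp(-x)) + 2*exp(2*x)*cos(exp(x) - exp(-x)) - exp(x)*sin(exp(x) - exp(-x)) + cos(exp(x) - exp(-x)))*exp(-2*x)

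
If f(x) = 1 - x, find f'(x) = -1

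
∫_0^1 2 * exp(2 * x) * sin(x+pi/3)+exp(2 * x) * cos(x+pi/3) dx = -sqrt(3)/2 + exp(2)*sin(1 + pi/3)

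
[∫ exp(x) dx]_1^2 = -E + exp(2)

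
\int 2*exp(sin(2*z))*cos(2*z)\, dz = exp(sin(2*z)) + C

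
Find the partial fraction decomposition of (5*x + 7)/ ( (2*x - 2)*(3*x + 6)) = 1/(6*(x + 2)) + 2/(3*(x - 1))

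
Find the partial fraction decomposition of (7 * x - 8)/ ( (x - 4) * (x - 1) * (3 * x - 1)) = -51/(22*(3*x - 1)) + 1/(6*(x - 1)) + 20/(33*(x - 4))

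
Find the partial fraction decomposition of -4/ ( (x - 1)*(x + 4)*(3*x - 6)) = -2/(45*(x + 4)) + 4/(15*(x - 1)) - 2/(9*(x - 2))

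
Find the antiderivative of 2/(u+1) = 2*log(u + 1) + C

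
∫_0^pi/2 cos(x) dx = 1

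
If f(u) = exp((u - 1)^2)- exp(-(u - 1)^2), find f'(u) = (2*u*exp(2*u^2 - 4*u + 2) + 2*u - 2*exp(2*u^2 - 4*u + 2) - 2)*exp(-u^2 + 2*u - 1)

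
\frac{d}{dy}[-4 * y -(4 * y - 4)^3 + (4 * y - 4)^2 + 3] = -192*y^2 + 416*y - 228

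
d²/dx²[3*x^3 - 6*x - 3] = 18*x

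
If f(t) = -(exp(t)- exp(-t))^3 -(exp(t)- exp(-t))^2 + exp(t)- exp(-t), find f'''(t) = (-27*exp(6*t) - 8*exp(5*t) + 4*exp(4*t) + 4*exp(2*t) + 8*exp(t) - 27)*exp(-3*t)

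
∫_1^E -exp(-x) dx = -exp(-1) + exp(-E)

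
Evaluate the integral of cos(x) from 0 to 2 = sin(2)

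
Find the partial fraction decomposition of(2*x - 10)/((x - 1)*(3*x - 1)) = 14/(3*x - 1) - 4/(x - 1)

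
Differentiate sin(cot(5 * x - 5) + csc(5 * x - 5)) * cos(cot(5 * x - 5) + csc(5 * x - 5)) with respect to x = -10*(cos(5*(x - 1)) + 1)*sin((tan(5)*tan(5*x) + 1)/(tan(5*x) - tan(5)) + pi/4 + 1/sin(5*(x - 1)))*cos((tan(5)*tan(5*x) + 1)/(tan(5*x) - tan(5)) + pi/4 + 1/sin(5*(x - 1)))/sin(5*(x - 1))^2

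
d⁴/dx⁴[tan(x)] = 24*tan(x)^5 + 40*tan(x)^3 + 16*tan(x)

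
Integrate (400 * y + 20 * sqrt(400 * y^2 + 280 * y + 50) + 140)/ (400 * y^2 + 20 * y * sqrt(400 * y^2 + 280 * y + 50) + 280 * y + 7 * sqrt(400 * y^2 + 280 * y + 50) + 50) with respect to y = log(20*y + sqrt((20*y + 7)^2 + 1) + 7) + C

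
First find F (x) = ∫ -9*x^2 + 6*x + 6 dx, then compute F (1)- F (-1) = 6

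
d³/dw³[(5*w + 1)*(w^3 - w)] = 120*w + 6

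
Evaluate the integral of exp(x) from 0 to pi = -1 + exp(pi)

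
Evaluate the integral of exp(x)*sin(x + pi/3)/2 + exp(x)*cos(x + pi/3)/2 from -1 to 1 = -exp(-1)*cos(pi/6 + 1)/2 + E*sin(1 + pi/3)/2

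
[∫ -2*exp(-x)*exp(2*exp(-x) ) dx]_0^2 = -exp(2) + exp(2*exp(-2))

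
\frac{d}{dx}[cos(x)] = -sin(x)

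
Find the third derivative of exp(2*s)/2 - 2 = 4*exp(2*s)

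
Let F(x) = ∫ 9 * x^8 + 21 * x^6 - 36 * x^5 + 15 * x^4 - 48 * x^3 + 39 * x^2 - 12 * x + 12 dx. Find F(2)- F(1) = 512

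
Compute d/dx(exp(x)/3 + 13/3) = exp(x)/3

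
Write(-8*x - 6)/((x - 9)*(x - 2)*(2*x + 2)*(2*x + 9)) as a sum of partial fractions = -40/(819*(2*x + 9)) + 1/(210*(x + 1)) + 11/(273*(x - 2)) - 13/(630*(x - 9))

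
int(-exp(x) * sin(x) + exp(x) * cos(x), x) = exp(x)*cos(x) + C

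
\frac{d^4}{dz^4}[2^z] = 2^z*log(2)^4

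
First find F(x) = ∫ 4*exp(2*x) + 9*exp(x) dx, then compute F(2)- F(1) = -2*(2 + E)^2 - E + exp(2) + 2*(2 + exp(2))^2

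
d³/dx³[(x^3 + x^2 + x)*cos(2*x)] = 8*x^3*sin(2*x) + 8*x^2*sin(2*x) - 36*x^2*cos(2*x) - 28*x*sin(2*x) - 24*x*cos(2*x) - 12*sin(2*x) - 6*cos(2*x)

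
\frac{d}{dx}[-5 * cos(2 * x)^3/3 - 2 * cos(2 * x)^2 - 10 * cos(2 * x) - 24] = 4*(20*sin(x)^4 - 28*sin(x)^2 + 19)*sin(x)*cos(x)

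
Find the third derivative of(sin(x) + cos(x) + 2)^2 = -8*cos(2*x) - 4*sqrt(2)*cos(x + pi/4)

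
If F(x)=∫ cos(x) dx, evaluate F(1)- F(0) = sin(1)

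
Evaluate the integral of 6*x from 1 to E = -3 + 3*exp(2)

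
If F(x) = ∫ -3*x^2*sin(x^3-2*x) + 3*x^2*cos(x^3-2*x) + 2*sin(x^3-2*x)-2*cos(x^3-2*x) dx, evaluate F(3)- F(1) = cos(21) - cos(1) + sin(21) + sin(1)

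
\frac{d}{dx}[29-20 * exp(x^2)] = -40*x*exp(x^2)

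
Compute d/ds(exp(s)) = exp(s)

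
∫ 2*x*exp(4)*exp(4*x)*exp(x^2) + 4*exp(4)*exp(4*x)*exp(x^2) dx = exp((x + 2)^2) + C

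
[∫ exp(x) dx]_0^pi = -1 + exp(pi)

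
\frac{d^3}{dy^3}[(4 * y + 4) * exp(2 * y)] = 32*y*exp(2*y) + 80*exp(2*y)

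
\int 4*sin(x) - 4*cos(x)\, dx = -4*sqrt(2)*sin(x + pi/4) + C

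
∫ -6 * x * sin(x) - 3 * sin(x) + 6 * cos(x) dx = (6*x + 3)*cos(x) + C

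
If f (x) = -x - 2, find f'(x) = -1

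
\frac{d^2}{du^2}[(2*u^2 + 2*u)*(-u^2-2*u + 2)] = -24*u^2 - 36*u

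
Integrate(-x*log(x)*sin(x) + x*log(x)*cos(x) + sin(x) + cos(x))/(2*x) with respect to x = sqrt(2)*log(x)*sin(x + pi/4)/2 + C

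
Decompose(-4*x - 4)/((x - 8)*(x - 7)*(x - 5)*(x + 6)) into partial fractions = -10/(1001*(x + 6)) - 4/(11*(x - 5)) + 16/(13*(x - 7)) - 6/(7*(x - 8))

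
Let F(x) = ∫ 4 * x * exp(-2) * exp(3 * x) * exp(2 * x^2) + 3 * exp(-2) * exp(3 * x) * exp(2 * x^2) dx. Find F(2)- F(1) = -exp(3) + exp(12)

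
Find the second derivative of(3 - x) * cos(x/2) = x*cos(x/2)/4 + sin(x/2) - 3*cos(x/2)/4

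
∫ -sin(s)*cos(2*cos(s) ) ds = sin(2*cos(s))/2 + C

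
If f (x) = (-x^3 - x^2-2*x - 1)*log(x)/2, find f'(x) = (-3*x^3*log(x) - x^3 - 2*x^2*log(x) - x^2 - 2*x*log(x) - 2*x - 1)/(2*x)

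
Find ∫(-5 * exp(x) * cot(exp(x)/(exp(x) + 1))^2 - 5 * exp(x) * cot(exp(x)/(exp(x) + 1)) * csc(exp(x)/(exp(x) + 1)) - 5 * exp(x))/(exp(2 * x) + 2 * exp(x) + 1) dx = 5*cot(exp(x)/(exp(x) + 1)) + 5*csc(exp(x)/(exp(x) + 1)) + C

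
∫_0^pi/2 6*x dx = 3*pi^2/4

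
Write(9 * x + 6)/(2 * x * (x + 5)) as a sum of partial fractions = 39/(10*(x + 5)) + 3/(5*x)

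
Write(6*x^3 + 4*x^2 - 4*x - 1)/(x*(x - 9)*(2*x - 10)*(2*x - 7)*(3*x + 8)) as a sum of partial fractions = -6129/(476560*(3*x + 8)) + 2330/(8547*(2*x - 7)) - 829/(2760*(x - 5)) + 4661/(27720*(x - 9)) + 1/(5040*x)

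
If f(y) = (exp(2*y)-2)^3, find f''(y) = 36*exp(6*y) - 96*exp(4*y) + 48*exp(2*y)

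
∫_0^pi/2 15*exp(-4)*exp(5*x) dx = -3*exp(-4) + 3*exp(-4 + 5*pi/2)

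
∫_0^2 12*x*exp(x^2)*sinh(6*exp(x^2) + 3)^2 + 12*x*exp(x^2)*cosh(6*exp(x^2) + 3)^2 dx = -sinh(18)/2 + sinh(6 + 12*exp(4))/2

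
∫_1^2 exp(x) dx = -E + exp(2)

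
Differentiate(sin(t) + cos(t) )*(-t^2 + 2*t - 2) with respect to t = t^2*sin(t) - t^2*cos(t) - 4*t*sin(t) + 4*sin(t)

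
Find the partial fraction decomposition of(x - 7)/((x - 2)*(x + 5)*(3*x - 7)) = -21/(11*(3*x - 7)) - 6/(77*(x + 5)) + 5/(7*(x - 2))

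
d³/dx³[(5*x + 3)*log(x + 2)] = (-5*x - 24)/(x^3 + 6*x^2 + 12*x + 8)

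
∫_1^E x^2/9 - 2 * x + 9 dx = (-3 + E/3)^3 + 512/27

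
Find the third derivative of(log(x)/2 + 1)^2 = (2*log(x) + 1)/(2*x^3)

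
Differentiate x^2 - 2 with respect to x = 2*x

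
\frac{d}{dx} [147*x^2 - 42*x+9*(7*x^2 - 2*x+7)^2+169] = 1764*x^3 - 756*x^2 + 2130*x - 294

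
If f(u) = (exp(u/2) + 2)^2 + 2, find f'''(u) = exp(u/2)/2 + exp(u)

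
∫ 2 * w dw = w^2 + C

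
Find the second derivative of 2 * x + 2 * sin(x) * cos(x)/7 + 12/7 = -4*sin(2*x)/7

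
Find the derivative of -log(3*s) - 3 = -1/s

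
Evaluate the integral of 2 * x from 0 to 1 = 1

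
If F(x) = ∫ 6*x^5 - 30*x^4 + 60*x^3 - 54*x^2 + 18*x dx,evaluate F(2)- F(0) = 4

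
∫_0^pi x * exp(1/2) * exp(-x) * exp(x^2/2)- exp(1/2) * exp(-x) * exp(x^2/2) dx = -exp(1/2) + exp((-1 + pi)^2/2)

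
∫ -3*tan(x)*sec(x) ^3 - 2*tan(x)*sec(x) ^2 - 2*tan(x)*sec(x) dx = -tan(x)^2 - 2/cos(x) - 1/cos(x)^3 + C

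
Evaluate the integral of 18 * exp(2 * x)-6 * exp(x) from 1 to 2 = -15*exp(2) + 6*E + 9*exp(4)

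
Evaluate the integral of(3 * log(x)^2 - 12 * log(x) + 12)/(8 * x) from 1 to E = 7/8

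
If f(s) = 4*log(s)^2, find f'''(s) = (16*log(s) - 24)/s^3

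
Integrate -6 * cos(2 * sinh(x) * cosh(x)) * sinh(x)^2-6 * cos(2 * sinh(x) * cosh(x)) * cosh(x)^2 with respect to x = -3*sin(sinh(2*x)) + C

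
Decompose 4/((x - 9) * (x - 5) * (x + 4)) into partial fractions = 4/(117*(x + 4)) - 1/(9*(x - 5)) + 1/(13*(x - 9))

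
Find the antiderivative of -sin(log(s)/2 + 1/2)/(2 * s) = cos((log(s) + 1)/2) + C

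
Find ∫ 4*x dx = 2*x^2 + C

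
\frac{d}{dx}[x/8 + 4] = 1/8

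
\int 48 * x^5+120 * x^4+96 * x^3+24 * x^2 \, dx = 8*x^6 + 24*x^5 + 24*x^4 + 8*x^3 + C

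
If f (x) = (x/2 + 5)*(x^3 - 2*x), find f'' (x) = 6*x^2 + 30*x - 2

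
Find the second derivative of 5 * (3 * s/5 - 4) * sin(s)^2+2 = 6*s*cos(2*s) + 6*sin(2*s) - 40*cos(2*s)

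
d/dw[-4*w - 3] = -4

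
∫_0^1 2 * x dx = 1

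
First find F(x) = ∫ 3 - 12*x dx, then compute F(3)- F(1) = -42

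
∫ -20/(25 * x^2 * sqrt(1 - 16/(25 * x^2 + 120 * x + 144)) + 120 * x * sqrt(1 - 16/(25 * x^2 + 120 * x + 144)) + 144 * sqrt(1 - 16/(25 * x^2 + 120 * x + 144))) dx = asec(-5*x/4 - 3) + C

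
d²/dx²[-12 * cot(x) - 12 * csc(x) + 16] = 12/sin(x) - 24*cos(x)/sin(x)^3 - 24/sin(x)^3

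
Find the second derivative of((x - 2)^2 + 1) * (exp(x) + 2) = x^2*exp(x) - exp(x) + 4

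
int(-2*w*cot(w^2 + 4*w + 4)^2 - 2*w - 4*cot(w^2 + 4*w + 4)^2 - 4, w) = cot((w + 2)^2) + C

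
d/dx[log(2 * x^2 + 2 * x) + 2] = (2*x + 1)/(x^2 + x)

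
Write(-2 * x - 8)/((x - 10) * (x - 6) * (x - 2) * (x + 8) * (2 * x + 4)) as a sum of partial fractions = 1/(3780*(x + 8)) + 1/(1152*(x + 2)) - 3/(640*(x - 2)) + 5/(896*(x - 6)) - 7/(3456*(x - 10))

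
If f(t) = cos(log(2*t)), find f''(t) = -sqrt(2)*cos(log(t) + log(2) + pi/4)/t^2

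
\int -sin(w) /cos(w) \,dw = log(2*cos(w)) + C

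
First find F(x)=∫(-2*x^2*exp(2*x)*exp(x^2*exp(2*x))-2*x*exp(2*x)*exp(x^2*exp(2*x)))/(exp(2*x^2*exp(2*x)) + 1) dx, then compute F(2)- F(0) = -pi/4 + acot(exp(4*exp(4)))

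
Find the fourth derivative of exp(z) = exp(z)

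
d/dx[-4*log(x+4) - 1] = -4/(x + 4)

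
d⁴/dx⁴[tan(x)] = 24*tan(x)^5 + 40*tan(x)^3 + 16*tan(x)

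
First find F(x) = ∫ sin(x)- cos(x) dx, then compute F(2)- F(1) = -sin(2) - cos(2) + cos(1) + sin(1)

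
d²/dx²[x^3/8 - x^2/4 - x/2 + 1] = 3*x/4 - 1/2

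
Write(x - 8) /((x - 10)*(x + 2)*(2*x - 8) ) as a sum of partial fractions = -5/(72*(x + 2)) + 1/(18*(x - 4)) + 1/(72*(x - 10))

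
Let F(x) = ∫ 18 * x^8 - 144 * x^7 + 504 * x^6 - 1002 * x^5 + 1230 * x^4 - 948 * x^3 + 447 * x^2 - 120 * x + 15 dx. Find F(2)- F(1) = 4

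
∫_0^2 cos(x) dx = sin(2)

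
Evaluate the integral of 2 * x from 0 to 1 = 1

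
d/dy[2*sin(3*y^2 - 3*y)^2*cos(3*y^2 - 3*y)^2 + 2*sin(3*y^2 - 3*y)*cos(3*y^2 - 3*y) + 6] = 12*(4*y*sin(3*y*(y - 1))*cos(3*y*(y - 1)) + 2*y - 2*sin(3*y*(y - 1))*cos(3*y*(y - 1)) - 1)*cos(-3*y^2 + 3*y + pi/4)*cos(3*y^2 - 3*y + pi/4)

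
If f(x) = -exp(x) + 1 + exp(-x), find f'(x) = (-exp(2*x) - 1)*exp(-x)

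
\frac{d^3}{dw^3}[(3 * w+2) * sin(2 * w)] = -24*w*cos(2*w) - 36*sin(2*w) - 16*cos(2*w)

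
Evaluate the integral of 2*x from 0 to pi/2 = pi^2/4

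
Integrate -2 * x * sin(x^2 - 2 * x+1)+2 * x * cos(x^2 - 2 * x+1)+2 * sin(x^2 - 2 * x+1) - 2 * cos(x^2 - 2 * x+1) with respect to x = sin((x - 1)^2) + cos((x - 1)^2) + C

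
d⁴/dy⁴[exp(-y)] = exp(-y)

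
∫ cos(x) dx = sin(x) + C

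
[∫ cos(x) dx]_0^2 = sin(2)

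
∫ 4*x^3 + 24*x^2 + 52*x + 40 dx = x^4 + 8*x^3 + 26*x^2 + 40*x + C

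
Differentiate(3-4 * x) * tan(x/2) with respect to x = -2*x/cos(x/2)^2 - 4*tan(x/2) + 3/(2*cos(x/2)^2)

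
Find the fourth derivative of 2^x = 2^x*log(2)^4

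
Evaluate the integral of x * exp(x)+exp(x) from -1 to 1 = exp(-1) + E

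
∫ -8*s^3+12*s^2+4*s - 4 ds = -2*s^4 + 4*s^3 + 2*s^2 - 4*s + C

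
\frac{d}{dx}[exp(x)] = exp(x)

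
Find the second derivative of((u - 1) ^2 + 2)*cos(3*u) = -9*u^2*cos(3*u) - 12*u*sin(3*u) + 18*u*cos(3*u) + 12*sin(3*u) - 25*cos(3*u)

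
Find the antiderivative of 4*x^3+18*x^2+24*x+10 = x^4 + 6*x^3 + 12*x^2 + 10*x + C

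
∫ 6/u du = 6*log(u) + C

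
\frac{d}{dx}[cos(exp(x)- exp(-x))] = -(exp(2*x) + 1)*exp(-x)*sin(exp(x) - exp(-x))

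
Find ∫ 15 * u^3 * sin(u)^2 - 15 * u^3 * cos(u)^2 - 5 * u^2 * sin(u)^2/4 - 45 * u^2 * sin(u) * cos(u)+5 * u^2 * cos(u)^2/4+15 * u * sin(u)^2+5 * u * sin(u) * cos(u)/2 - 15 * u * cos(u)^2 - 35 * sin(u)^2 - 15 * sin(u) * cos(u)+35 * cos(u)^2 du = 5*(-12*u^3 + u^2 - 12*u + 28)*sin(2*u)/8 + C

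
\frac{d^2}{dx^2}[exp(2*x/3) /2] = 2*exp(2*x/3)/9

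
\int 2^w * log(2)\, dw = 2^w + C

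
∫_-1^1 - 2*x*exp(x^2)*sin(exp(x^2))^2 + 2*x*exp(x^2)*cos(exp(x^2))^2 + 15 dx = 30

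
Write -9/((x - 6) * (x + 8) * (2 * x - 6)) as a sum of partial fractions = -9/(308*(x + 8)) + 3/(22*(x - 3)) - 3/(28*(x - 6))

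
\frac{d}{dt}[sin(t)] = cos(t)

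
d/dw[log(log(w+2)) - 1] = 1/(w*log(w + 2) + 2*log(w + 2))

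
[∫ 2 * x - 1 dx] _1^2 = 2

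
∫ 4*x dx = 2*x^2 + C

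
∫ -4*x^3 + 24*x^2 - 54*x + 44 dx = -x^4 + 8*x^3 - 27*x^2 + 44*x + C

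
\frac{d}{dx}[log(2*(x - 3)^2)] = 2/(x - 3)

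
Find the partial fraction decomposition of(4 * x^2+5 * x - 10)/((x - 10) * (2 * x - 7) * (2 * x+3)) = -17/(230*(2*x + 3)) - 113/(130*(2*x - 7)) + 440/(299*(x - 10))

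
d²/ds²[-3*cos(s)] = 3*cos(s)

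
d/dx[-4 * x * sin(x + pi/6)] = -4*x*cos(x + pi/6) - 4*sin(x + pi/6)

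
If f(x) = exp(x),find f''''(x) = exp(x)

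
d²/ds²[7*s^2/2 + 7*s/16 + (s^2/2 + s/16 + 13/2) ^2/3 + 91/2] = s^2 + s/8 + 1451/128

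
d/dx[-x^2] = -2*x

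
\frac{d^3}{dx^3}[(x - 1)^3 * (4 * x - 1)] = 96*x - 78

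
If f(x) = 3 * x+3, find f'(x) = 3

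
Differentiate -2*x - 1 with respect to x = -2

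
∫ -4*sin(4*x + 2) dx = cos(4*x + 2) + C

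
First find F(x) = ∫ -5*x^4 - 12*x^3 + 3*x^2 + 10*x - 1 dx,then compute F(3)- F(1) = -418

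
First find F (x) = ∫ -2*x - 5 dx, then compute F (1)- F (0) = -6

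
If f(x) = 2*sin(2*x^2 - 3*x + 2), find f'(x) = 2*(4*x - 3)*cos(2*x^2 - 3*x + 2)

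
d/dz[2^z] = 2^z*log(2)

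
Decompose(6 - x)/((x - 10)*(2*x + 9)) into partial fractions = -21/(29*(2*x + 9)) - 4/(29*(x - 10))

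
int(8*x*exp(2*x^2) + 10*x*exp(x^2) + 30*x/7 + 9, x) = 15*x^2/7 + 9*x + 2*exp(2*x^2) + 5*exp(x^2) + C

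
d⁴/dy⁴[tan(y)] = 24*tan(y)^5 + 40*tan(y)^3 + 16*tan(y)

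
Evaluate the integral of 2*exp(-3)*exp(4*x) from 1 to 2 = -E/2 + exp(5)/2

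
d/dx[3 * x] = 3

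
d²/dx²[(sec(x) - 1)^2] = 6*tan(x)^4 + 8*tan(x)^2 + 2 + 2/cos(x) - 4/cos(x)^3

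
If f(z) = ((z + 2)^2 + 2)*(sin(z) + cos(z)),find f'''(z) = z^2*sin(z) - z^2*cos(z) - 2*z*sin(z) - 10*z*cos(z) - 12*sin(z) - 12*cos(z)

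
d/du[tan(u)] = cos(u)^(-2)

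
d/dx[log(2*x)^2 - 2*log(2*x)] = (2*log(x) - 2 + 2*log(2))/x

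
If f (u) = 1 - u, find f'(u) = -1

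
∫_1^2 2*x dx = 3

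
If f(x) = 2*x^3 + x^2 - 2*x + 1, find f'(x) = 6*x^2 + 2*x - 2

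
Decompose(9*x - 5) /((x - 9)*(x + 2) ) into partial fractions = 23/(11*(x + 2)) + 76/(11*(x - 9))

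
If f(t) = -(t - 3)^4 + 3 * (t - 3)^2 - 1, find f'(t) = -4*t^3 + 36*t^2 - 102*t + 90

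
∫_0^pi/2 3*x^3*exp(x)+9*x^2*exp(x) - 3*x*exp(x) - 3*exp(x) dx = 3*(-pi/2 + pi^3/8)*exp(pi/2)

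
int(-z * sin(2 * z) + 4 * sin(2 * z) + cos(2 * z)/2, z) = (z/2 - 2)*cos(2*z) + C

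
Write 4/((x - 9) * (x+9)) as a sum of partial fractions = -2/(9*(x + 9)) + 2/(9*(x - 9))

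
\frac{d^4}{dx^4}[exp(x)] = exp(x)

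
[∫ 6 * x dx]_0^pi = 3*pi^2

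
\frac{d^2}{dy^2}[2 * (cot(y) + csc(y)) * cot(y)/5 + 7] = 12*cot(y)^4/5 + 12*cot(y)^3*csc(y)/5 + 16*cot(y)^2/5 + 2*cot(y)*csc(y) + 4/5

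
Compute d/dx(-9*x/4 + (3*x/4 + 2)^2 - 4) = 9*x/8 + 3/4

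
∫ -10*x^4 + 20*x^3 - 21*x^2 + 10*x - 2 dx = -2*x^5 + 5*x^4 - 7*x^3 + 5*x^2 - 2*x + C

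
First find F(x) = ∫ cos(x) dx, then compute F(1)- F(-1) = 2*sin(1)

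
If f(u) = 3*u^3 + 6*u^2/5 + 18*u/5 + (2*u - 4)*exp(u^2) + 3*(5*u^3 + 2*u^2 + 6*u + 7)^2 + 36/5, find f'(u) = 450*u^5 + 300*u^4 + 768*u^3 + 4*u^2*exp(u^2) + 855*u^2 - 8*u*exp(u^2) + 1932*u/5 + 2*exp(u^2) + 1278/5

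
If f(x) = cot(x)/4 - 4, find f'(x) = -1/(4*sin(x)^2)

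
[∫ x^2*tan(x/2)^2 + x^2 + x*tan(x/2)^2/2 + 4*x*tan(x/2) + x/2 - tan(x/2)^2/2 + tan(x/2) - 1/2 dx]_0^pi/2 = -1 + pi/2 + pi^2/2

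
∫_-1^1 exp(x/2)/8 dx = -exp(-1/2)/4 + exp(1/2)/4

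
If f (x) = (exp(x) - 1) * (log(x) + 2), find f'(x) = (x*exp(x)*log(x) + 2*x*exp(x) + exp(x) - 1)/x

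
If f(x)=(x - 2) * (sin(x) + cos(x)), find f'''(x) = x*sin(x) - x*cos(x) - 5*sin(x) - cos(x)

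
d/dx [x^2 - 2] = 2*x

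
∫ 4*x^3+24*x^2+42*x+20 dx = x^4 + 8*x^3 + 21*x^2 + 20*x + C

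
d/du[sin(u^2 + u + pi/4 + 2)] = 2*u*cos(u^2 + u + pi/4 + 2) + cos(u^2 + u + pi/4 + 2)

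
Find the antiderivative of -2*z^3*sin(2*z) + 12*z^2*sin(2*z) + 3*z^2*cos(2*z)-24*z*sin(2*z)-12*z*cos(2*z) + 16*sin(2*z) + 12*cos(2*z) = (z - 2)^3*cos(2*z) + C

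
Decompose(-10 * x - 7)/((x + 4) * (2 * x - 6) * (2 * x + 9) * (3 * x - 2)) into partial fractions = 369/(6076*(3*x - 2)) - 152/(465*(2*x + 9)) + 33/(196*(x + 4)) - 37/(1470*(x - 3))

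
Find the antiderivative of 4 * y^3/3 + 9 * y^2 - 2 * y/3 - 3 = y^4/3 + 3*y^3 - y^2/3 - 3*y + C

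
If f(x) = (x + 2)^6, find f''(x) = 30*x^4 + 240*x^3 + 720*x^2 + 960*x + 480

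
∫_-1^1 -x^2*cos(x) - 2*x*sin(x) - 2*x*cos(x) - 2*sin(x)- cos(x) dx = -4*sin(1)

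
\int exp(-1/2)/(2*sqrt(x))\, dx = sqrt(x)*exp(-1/2) + C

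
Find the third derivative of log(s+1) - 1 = 2/(s^3 + 3*s^2 + 3*s + 1)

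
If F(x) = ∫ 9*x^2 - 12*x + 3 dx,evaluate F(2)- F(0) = 6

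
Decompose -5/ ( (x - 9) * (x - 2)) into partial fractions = 5/(7*(x - 2)) - 5/(7*(x - 9))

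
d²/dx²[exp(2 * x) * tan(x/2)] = (tan(x/2)^3/2 + 2*tan(x/2)^2 + 9*tan(x/2)/2 + 2)*exp(2*x)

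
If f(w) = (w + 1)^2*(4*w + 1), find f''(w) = 24*w + 18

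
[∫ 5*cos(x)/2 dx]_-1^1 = 5*sin(1)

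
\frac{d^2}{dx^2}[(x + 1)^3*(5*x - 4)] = 60*x^2 + 66*x + 6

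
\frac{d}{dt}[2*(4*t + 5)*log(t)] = (8*t*log(t) + 8*t + 10)/t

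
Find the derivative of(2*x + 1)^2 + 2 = 8*x + 4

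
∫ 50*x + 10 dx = 25*x^2 + 10*x + C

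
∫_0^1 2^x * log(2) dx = 1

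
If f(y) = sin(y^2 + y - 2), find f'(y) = (2*y + 1)*cos(y^2 + y - 2)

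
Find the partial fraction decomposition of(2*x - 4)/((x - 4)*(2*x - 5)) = -2/(3*(2*x - 5)) + 4/(3*(x - 4))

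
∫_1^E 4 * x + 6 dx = -8 + 2*exp(2) + 6*E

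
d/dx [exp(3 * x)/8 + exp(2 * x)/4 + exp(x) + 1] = 3*exp(3*x)/8 + exp(2*x)/2 + exp(x)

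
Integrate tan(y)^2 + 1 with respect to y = tan(y) + C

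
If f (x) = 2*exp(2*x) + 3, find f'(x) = 4*exp(2*x)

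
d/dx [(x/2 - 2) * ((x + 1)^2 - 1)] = 3*x^2/2 - 2*x - 4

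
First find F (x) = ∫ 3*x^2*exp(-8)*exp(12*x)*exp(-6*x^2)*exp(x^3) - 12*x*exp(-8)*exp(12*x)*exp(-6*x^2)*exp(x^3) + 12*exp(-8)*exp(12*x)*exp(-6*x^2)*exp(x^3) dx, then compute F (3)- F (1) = E - exp(-1)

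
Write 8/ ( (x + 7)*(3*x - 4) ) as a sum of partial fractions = 24/(25*(3*x - 4)) - 8/(25*(x + 7))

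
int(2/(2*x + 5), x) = log(2*x + 5) + C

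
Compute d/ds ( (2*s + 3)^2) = 8*s + 12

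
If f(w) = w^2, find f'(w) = 2*w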